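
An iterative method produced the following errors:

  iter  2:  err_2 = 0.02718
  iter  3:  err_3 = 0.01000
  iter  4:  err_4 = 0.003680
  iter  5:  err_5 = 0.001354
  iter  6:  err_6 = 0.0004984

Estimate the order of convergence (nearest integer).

1

Consecutive ratios: err_6/err_5 = 0.0004984/0.001354 = 0.368095, err_5/err_4 = 0.001354/0.003680 = 0.367935.
p ≈ ln(0.368095)/ln(0.367935) = -0.9994/-0.9998 ≈ 1.00.
So the convergence is linear (order 1).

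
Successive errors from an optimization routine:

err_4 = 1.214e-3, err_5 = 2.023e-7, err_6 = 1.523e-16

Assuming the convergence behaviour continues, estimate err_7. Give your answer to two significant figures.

1.4e-38

First estimate the order: p ≈ ln(err_6/err_5) / ln(err_5/err_4) = ln(1.523e-16/2.023e-7)/ln(2.023e-7/1.214e-3) = ln(7.52842e-10)/ln(0.000166639) ≈ 2.4147.
Then err_7 ≈ err_6·(err_6/err_5)^p = 1.523e-16·(7.52842e-10)^2.4147 = 1.523e-16·9.33204e-23 ≈ 1.421e-38.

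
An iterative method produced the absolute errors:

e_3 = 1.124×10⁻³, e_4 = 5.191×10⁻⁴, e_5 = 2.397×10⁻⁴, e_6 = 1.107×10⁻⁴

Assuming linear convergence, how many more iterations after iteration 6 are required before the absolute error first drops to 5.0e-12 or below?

Rate ρ ≈ e_6/e_5 = 1.107×10⁻⁴/2.397×10⁻⁴ = 0.4618.
After j more steps, e_{6+j} ≈ 1.107×10⁻⁴·ρ^j; need ρ^j ≤ 5.0e-12/1.107×10⁻⁴ = 4.51671e-08.
j ≥ ln(4.51671e-08)/ln(0.4618) = -16.9129/-0.77262 = 21.890.
So 22 more iterations are needed.

22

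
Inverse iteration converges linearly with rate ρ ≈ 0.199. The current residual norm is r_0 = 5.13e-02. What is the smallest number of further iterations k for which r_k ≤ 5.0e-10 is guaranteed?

12

After k steps, r_k ≈ 5.13e-02·0.199^k.
Need 0.199^k ≤ 5.0e-10/5.13e-02 = 9.74659e-09.
k ≥ ln(9.74659e-09)/ln(0.199) = -18.4463/-1.61445 = 11.426.
Smallest integer k = 12.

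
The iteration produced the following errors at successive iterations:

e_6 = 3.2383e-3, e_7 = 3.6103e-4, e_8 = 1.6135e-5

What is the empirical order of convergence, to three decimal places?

p ≈ ln(e_8/e_7) / ln(e_7/e_6)
  = ln(1.6135e-5/3.6103e-4) / ln(3.6103e-4/3.2383e-3)
  = ln(0.0446916) / ln(0.111488)
  = -3.107970 / -2.193838 ≈ 1.416682

1.417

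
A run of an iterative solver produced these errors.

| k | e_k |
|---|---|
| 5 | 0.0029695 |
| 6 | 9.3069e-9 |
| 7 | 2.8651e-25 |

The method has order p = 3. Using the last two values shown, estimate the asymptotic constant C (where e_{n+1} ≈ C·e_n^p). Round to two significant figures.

0.36

C ≈ e_7 / e_6^3
  = 2.8651e-25 / (9.3069e-9)^3
  = 2.8651e-25 / 8.06149e-25 ≈ 0.35541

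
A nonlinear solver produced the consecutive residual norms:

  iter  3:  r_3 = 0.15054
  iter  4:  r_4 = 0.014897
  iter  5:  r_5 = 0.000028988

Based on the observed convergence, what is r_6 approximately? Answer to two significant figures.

1.4e-12

First estimate the order: p ≈ ln(r_5/r_4) / ln(r_4/r_3) = ln(0.000028988/0.014897)/ln(0.014897/0.15054) = ln(0.0019459)/ln(0.0989571) ≈ 2.6986.
Then r_6 ≈ r_5·(r_5/r_4)^p = 0.000028988·(0.0019459)^2.6986 = 0.000028988·4.83527e-08 ≈ 1.402e-12.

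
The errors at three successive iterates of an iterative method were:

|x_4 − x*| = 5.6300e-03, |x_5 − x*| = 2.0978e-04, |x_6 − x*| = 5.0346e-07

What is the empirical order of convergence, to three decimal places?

p ≈ ln(|x_6 − x*|/|x_5 − x*|) / ln(|x_5 − x*|/|x_4 − x*|)
  = ln(5.0346e-07/2.0978e-04) / ln(2.0978e-04/5.6300e-03)
  = ln(0.00239994) / ln(0.0372611)
  = -6.032312 / -3.289805 ≈ 1.833638

1.834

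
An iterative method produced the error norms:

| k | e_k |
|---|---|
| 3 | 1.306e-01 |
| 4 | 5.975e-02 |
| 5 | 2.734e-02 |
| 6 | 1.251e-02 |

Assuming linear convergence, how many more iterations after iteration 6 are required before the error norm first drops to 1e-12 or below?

30

Rate ρ ≈ e_6/e_5 = 1.251e-02/2.734e-02 = 0.4576.
After j more steps, e_{6+j} ≈ 1.251e-02·ρ^j; need ρ^j ≤ 1e-12/1.251e-02 = 7.99361e-11.
j ≥ ln(7.99361e-11)/ln(0.4576) = -23.2498/-0.78176 = 29.740.
So 30 more iterations are needed.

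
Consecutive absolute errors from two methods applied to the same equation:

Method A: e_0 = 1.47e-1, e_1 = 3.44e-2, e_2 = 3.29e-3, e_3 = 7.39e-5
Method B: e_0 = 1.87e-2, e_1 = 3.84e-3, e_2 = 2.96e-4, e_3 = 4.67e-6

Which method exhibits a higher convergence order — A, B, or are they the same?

Method A: p ≈ ln(7.39e-5/3.29e-3)/ln(3.29e-3/3.44e-2) ≈ 1.62.
Method B: p ≈ ln(4.67e-6/2.96e-4)/ln(2.96e-4/3.84e-3) ≈ 1.62.
Both orders ≈ 1.6 — effectively the same.

same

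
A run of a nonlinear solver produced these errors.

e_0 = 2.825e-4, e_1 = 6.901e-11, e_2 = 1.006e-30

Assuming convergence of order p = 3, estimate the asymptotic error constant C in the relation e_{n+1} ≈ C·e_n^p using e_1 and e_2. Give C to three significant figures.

3.06

C ≈ e_2 / e_1^3
  = 1.006e-30 / (6.901e-11)^3
  = 1.006e-30 / 3.28652e-31 ≈ 3.061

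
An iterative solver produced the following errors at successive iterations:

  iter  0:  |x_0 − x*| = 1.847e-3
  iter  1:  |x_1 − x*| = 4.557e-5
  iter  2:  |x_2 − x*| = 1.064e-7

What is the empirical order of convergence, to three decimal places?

1.637

p ≈ ln(|x_2 − x*|/|x_1 − x*|) / ln(|x_1 − x*|/|x_0 − x*|)
  = ln(1.064e-7/4.557e-5) / ln(4.557e-5/1.847e-3)
  = ln(0.00233487) / ln(0.0246724)
  = -6.059799 / -3.702070 ≈ 1.636868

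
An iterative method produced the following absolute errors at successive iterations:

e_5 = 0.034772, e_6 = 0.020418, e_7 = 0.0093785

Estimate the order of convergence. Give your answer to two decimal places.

p ≈ ln(e_7/e_6) / ln(e_6/e_5)
  = ln(0.0093785/0.020418) / ln(0.020418/0.034772)
  = ln(0.459325) / ln(0.587197)
  = -0.77800 / -0.53239 ≈ 1.46133

1.46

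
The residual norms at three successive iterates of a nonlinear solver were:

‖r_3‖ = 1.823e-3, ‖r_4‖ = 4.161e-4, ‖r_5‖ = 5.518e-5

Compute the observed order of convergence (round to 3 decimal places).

p ≈ ln(‖r_5‖/‖r_4‖) / ln(‖r_4‖/‖r_3‖)
  = ln(5.518e-5/4.161e-4) / ln(4.161e-4/1.823e-3)
  = ln(0.132612) / ln(0.22825)
  = -2.020328 / -1.477314 ≈ 1.367568

1.368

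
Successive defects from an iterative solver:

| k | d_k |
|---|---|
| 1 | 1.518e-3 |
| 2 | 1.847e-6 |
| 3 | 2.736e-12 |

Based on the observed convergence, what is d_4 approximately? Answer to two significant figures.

First estimate the order: p ≈ ln(d_3/d_2) / ln(d_2/d_1) = ln(2.736e-12/1.847e-6)/ln(1.847e-6/1.518e-3) = ln(1.48132e-06)/ln(0.00121673) ≈ 1.9999.
Then d_4 ≈ d_3·(d_3/d_2)^p = 2.736e-12·(1.48132e-06)^1.9999 = 2.736e-12·2.19726e-12 ≈ 6.012e-24.

6.0e-24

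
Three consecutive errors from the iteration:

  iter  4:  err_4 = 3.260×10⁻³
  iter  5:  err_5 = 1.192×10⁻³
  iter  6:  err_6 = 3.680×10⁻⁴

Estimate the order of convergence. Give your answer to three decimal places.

p ≈ ln(err_6/err_5) / ln(err_5/err_4)
  = ln(3.680×10⁻⁴/1.192×10⁻³) / ln(1.192×10⁻³/3.260×10⁻³)
  = ln(0.308725) / ln(0.365644)
  = -1.175304 / -1.006095 ≈ 1.168184

1.168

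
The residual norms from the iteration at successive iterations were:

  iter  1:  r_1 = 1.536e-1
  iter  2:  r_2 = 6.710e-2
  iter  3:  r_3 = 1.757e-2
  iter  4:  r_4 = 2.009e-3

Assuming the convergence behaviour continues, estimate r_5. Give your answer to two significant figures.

6.0e-5

First estimate the order: p ≈ ln(r_4/r_3) / ln(r_3/r_2) = ln(2.009e-3/1.757e-2)/ln(1.757e-2/6.710e-2) = ln(0.114343)/ln(0.261848) ≈ 1.6183.
Then r_5 ≈ r_4·(r_4/r_3)^p = 2.009e-3·(0.114343)^1.6183 = 2.009e-3·0.0299158 ≈ 6.01e-05.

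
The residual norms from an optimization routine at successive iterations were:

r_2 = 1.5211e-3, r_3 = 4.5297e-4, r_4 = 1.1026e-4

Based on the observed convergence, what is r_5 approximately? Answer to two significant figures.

First estimate the order: p ≈ ln(r_4/r_3) / ln(r_3/r_2) = ln(1.1026e-4/4.5297e-4)/ln(4.5297e-4/1.5211e-3) = ln(0.243416)/ln(0.297791) ≈ 1.1664.
Then r_5 ≈ r_4·(r_4/r_3)^p = 1.1026e-4·(0.243416)^1.1664 = 1.1026e-4·0.192414 ≈ 2.122e-05.

2.1e-5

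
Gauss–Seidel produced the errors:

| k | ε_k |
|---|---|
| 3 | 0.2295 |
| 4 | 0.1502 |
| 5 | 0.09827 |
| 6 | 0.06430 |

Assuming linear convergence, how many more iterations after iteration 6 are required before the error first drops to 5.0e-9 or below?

Rate ρ ≈ ε_6/ε_5 = 0.06430/0.09827 = 0.6543.
After j more steps, ε_{6+j} ≈ 0.06430·ρ^j; need ρ^j ≤ 5.0e-9/0.06430 = 7.77605e-08.
j ≥ ln(7.77605e-08)/ln(0.6543) = -16.3696/-0.42419 = 38.590.
So 39 more iterations are needed.

39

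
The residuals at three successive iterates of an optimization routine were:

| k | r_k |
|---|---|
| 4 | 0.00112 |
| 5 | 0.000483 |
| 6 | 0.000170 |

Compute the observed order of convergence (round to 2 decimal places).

p ≈ ln(r_6/r_5) / ln(r_5/r_4)
  = ln(0.000170/0.000483) / ln(0.000483/0.00112)
  = ln(0.351967) / ln(0.43125)
  = -1.04422 / -0.84107 ≈ 1.24154

1.24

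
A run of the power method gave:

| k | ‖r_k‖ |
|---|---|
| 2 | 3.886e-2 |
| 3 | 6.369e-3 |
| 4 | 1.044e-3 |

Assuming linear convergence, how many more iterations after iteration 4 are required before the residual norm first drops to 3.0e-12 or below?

11

Rate ρ ≈ ‖r_4‖/‖r_3‖ = 1.044e-3/6.369e-3 = 0.1639.
After j more steps, ‖r_{4+j}‖ ≈ 1.044e-3·ρ^j; need ρ^j ≤ 3.0e-12/1.044e-3 = 2.87356e-09.
j ≥ ln(2.87356e-09)/ln(0.1639) = -19.6677/-1.80850 = 10.875.
So 11 more iterations are needed.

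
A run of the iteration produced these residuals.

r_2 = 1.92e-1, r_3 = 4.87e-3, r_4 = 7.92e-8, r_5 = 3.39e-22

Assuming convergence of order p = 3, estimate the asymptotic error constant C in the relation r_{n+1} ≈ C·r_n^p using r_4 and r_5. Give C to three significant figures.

C ≈ r_5 / r_4^3
  = 3.39e-22 / (7.92e-8)^3
  = 3.39e-22 / 4.96793e-22 ≈ 0.68238

0.682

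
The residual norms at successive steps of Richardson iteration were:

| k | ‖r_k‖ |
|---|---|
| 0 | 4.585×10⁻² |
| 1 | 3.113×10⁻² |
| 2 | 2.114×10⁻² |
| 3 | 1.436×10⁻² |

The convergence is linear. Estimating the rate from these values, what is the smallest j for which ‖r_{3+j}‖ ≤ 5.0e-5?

15

Rate ρ ≈ ‖r_3‖/‖r_2‖ = 1.436×10⁻²/2.114×10⁻² = 0.6793.
After j more steps, ‖r_{3+j}‖ ≈ 1.436×10⁻²·ρ^j; need ρ^j ≤ 5.0e-5/1.436×10⁻² = 0.00348189.
j ≥ ln(0.00348189)/ln(0.6793) = -5.6602/-0.38669 = 14.638.
So 15 more iterations are needed.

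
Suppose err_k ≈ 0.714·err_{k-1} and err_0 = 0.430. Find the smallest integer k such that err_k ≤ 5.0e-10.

62

After k steps, err_k ≈ 0.430·0.714^k.
Need 0.714^k ≤ 5.0e-10/0.430 = 1.16279e-09.
k ≥ ln(1.16279e-09)/ln(0.714) = -20.5724/-0.33687 = 61.069.
Smallest integer k = 62.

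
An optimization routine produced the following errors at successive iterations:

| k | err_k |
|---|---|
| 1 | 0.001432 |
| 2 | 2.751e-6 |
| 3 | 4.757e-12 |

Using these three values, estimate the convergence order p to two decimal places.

2.12

p ≈ ln(err_3/err_2) / ln(err_2/err_1)
  = ln(4.757e-12/2.751e-6) / ln(2.751e-6/0.001432)
  = ln(1.72919e-06) / ln(0.00192109)
  = -13.26786 / -6.25486 ≈ 2.12121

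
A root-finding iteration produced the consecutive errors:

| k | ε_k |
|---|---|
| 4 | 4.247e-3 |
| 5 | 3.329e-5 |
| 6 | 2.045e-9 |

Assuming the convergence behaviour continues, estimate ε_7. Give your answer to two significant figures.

7.7e-18

First estimate the order: p ≈ ln(ε_6/ε_5) / ln(ε_5/ε_4) = ln(2.045e-9/3.329e-5)/ln(3.329e-5/4.247e-3) = ln(6.14299e-05)/ln(0.00783847) ≈ 2.0000.
Then ε_7 ≈ ε_6·(ε_6/ε_5)^p = 2.045e-9·(6.14299e-05)^2.0000 = 2.045e-9·3.77363e-09 ≈ 7.717e-18.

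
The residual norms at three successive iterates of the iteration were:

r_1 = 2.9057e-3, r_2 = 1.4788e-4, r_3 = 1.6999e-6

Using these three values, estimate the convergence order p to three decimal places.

1.500

p ≈ ln(r_3/r_2) / ln(r_2/r_1)
  = ln(1.6999e-6/1.4788e-4) / ln(1.4788e-4/2.9057e-3)
  = ln(0.0114951) / ln(0.0508931)
  = -4.465834 / -2.978028 ≈ 1.499594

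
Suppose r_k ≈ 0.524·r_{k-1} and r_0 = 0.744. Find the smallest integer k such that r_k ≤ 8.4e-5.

15

After k steps, r_k ≈ 0.744·0.524^k.
Need 0.524^k ≤ 8.4e-5/0.744 = 0.000112903.
k ≥ ln(0.000112903)/ln(0.524) = -9.0890/-0.64626 = 14.064.
Smallest integer k = 15.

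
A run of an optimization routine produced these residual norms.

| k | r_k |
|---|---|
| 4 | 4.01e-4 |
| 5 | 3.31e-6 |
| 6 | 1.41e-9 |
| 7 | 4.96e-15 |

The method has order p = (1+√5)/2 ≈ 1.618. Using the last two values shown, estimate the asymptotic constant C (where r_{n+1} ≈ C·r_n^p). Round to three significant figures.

C ≈ r_7 / r_6^1.618
  = 4.96e-15 / (1.41e-9)^1.618
  = 4.96e-15 / 4.78009e-15 ≈ 1.0376

1.04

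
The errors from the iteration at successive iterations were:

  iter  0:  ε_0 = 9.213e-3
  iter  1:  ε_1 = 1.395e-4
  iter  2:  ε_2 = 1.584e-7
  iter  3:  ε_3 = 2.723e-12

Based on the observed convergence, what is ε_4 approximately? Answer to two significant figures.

First estimate the order: p ≈ ln(ε_3/ε_2) / ln(ε_2/ε_1) = ln(2.723e-12/1.584e-7)/ln(1.584e-7/1.395e-4) = ln(1.71907e-05)/ln(0.00113548) ≈ 1.6180.
Then ε_4 ≈ ε_3·(ε_3/ε_2)^p = 2.723e-12·(1.71907e-05)^1.6180 = 2.723e-12·1.95301e-08 ≈ 5.318e-20.

5.3e-20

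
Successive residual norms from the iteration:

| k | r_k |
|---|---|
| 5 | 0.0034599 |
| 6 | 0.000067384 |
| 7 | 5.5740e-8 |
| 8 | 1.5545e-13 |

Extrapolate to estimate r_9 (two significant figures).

1.5e-23

First estimate the order: p ≈ ln(r_8/r_7) / ln(r_7/r_6) = ln(1.5545e-13/5.5740e-8)/ln(5.5740e-8/0.000067384) = ln(2.78884e-06)/ln(0.000827199) ≈ 1.8020.
Then r_9 ≈ r_8·(r_8/r_7)^p = 1.5545e-13·(2.78884e-06)^1.8020 = 1.5545e-13·9.78708e-11 ≈ 1.521e-23.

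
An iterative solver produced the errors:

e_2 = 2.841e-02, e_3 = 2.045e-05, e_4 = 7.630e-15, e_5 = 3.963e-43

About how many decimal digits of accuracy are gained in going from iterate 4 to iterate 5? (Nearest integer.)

28

Digits gained ≈ log₁₀(e_4/e_5) = log₁₀(7.630e-15/3.963e-43) = log₁₀(1.92531e+28) ≈ 28.285.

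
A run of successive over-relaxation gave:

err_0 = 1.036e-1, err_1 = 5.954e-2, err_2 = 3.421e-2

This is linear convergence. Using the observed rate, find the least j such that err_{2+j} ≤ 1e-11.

Rate ρ ≈ err_2/err_1 = 3.421e-2/5.954e-2 = 0.5746.
After j more steps, err_{2+j} ≈ 3.421e-2·ρ^j; need ρ^j ≤ 1e-11/3.421e-2 = 2.92312e-10.
j ≥ ln(2.92312e-10)/ln(0.5746) = -21.9532/-0.55408 = 39.621.
So 40 more iterations are needed.

40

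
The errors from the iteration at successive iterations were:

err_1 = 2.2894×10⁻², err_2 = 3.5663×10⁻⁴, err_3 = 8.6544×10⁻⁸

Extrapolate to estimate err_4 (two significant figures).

First estimate the order: p ≈ ln(err_3/err_2) / ln(err_2/err_1) = ln(8.6544×10⁻⁸/3.5663×10⁻⁴)/ln(3.5663×10⁻⁴/2.2894×10⁻²) = ln(0.000242672)/ln(0.0155774) ≈ 2.0000.
Then err_4 ≈ err_3·(err_3/err_2)^p = 8.6544×10⁻⁸·(0.000242672)^2.0000 = 8.6544×10⁻⁸·5.88897e-08 ≈ 5.097e-15.

5.1e-15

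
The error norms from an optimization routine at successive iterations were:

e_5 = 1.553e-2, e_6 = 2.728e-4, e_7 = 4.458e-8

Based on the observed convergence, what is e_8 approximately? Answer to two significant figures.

3.0e-16

First estimate the order: p ≈ ln(e_7/e_6) / ln(e_6/e_5) = ln(4.458e-8/2.728e-4)/ln(2.728e-4/1.553e-2) = ln(0.000163416)/ln(0.017566) ≈ 2.1573.
Then e_8 ≈ e_7·(e_7/e_6)^p = 4.458e-8·(0.000163416)^2.1573 = 4.458e-8·6.77549e-09 ≈ 3.021e-16.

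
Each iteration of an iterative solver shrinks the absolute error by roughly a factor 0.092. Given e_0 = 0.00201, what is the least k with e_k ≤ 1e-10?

8

After k steps, e_k ≈ 0.00201·0.092^k.
Need 0.092^k ≤ 1e-10/0.00201 = 4.97512e-08.
k ≥ ln(4.97512e-08)/ln(0.092) = -16.8162/-2.38597 = 7.048.
Smallest integer k = 8.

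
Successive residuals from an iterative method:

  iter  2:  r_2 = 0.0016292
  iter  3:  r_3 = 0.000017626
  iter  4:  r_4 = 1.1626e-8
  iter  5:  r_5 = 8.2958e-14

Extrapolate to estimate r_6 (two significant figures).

First estimate the order: p ≈ ln(r_5/r_4) / ln(r_4/r_3) = ln(8.2958e-14/1.1626e-8)/ln(1.1626e-8/0.000017626) = ln(7.13556e-06)/ln(0.000659594) ≈ 1.6181.
Then r_6 ≈ r_5·(r_5/r_4)^p = 8.2958e-14·(7.13556e-06)^1.6181 = 8.2958e-14·4.70253e-09 ≈ 3.901e-22.

3.9e-22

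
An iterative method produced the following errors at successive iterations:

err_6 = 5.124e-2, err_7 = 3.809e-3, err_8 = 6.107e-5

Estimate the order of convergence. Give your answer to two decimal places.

1.59

p ≈ ln(err_8/err_7) / ln(err_7/err_6)
  = ln(6.107e-5/3.809e-3) / ln(3.809e-3/5.124e-2)
  = ln(0.0160331) / ln(0.0743365)
  = -4.13310 / -2.59915 ≈ 1.59017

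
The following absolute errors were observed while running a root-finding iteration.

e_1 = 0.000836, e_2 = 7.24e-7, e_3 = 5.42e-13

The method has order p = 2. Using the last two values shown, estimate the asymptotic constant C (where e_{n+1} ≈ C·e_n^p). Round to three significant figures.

1.03

C ≈ e_3 / e_2^2
  = 5.42e-13 / (7.24e-7)^2
  = 5.42e-13 / 5.24176e-13 ≈ 1.034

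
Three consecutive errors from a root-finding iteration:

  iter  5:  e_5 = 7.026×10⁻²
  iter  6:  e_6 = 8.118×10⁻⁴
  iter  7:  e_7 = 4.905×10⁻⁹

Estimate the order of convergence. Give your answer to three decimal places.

p ≈ ln(e_7/e_6) / ln(e_6/e_5)
  = ln(4.905×10⁻⁹/8.118×10⁻⁴) / ln(8.118×10⁻⁴/7.026×10⁻²)
  = ln(6.04213e-06) / ln(0.0115542)
  = -12.016754 / -4.460706 ≈ 2.693913

2.694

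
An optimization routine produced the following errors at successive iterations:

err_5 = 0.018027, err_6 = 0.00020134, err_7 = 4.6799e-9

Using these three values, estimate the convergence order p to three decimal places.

2.374

p ≈ ln(err_7/err_6) / ln(err_6/err_5)
  = ln(4.6799e-9/0.00020134) / ln(0.00020134/0.018027)
  = ln(2.32438e-05) / ln(0.0111688)
  = -10.669472 / -4.494631 ≈ 2.373826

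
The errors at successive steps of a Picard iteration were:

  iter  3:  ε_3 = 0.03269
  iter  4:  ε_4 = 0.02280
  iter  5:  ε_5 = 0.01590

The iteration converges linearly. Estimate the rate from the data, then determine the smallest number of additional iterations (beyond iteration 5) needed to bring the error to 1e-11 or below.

Rate ρ ≈ ε_5/ε_4 = 0.01590/0.02280 = 0.6974.
After j more steps, ε_{5+j} ≈ 0.01590·ρ^j; need ρ^j ≤ 1e-11/0.01590 = 6.28931e-10.
j ≥ ln(6.28931e-10)/ln(0.6974) = -21.1870/-0.36040 = 58.787.
So 59 more iterations are needed.

59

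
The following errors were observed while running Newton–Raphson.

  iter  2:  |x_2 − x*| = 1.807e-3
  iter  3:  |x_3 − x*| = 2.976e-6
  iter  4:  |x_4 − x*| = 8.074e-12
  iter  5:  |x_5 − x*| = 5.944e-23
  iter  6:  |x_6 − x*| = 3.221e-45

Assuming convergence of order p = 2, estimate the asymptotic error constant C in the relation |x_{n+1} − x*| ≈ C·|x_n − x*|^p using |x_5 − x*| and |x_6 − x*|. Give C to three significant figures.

C ≈ |x_6 − x*| / |x_5 − x*|^2
  = 3.221e-45 / (5.944e-23)^2
  = 3.221e-45 / 3.53311e-45 ≈ 0.91166

0.912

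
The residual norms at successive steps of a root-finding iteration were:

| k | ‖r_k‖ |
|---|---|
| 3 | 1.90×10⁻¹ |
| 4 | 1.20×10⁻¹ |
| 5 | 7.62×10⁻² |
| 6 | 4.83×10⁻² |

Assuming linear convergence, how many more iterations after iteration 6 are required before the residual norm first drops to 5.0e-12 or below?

Rate ρ ≈ ‖r_6‖/‖r_5‖ = 4.83×10⁻²/7.62×10⁻² = 0.6339.
After j more steps, ‖r_{6+j}‖ ≈ 4.83×10⁻²·ρ^j; need ρ^j ≤ 5.0e-12/4.83×10⁻² = 1.0352e-10.
j ≥ ln(1.0352e-10)/ln(0.6339) = -22.9913/-0.45586 = 50.435.
So 51 more iterations are needed.

51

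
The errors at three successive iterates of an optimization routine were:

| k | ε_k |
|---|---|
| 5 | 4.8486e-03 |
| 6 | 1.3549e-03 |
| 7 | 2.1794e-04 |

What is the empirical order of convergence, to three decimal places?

1.433

p ≈ ln(ε_7/ε_6) / ln(ε_6/ε_5)
  = ln(2.1794e-04/1.3549e-03) / ln(1.3549e-03/4.8486e-03)
  = ln(0.160853) / ln(0.279441)
  = -1.827264 / -1.274964 ≈ 1.433189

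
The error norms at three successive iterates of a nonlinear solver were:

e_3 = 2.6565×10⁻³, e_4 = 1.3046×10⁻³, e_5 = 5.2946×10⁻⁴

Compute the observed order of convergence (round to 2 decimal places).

1.27

p ≈ ln(e_5/e_4) / ln(e_4/e_3)
  = ln(5.2946×10⁻⁴/1.3046×10⁻³) / ln(1.3046×10⁻³/2.6565×10⁻³)
  = ln(0.405841) / ln(0.491097)
  = -0.90179 / -0.71111 ≈ 1.26814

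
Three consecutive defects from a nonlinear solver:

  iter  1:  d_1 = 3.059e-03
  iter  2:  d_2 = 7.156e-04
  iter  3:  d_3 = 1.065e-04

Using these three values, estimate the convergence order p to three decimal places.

p ≈ ln(d_3/d_2) / ln(d_2/d_1)
  = ln(1.065e-04/7.156e-04) / ln(7.156e-04/3.059e-03)
  = ln(0.148826) / ln(0.233933)
  = -1.904977 / -1.452721 ≈ 1.311316

1.311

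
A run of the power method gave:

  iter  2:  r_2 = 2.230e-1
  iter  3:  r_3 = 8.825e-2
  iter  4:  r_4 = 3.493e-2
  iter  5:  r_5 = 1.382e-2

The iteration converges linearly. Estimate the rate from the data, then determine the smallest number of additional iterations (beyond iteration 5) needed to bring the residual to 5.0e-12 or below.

Rate ρ ≈ r_5/r_4 = 1.382e-2/3.493e-2 = 0.3956.
After j more steps, r_{5+j} ≈ 1.382e-2·ρ^j; need ρ^j ≤ 5.0e-12/1.382e-2 = 3.61795e-10.
j ≥ ln(3.61795e-10)/ln(0.3956) = -21.7399/-0.92735 = 23.443.
So 24 more iterations are needed.

24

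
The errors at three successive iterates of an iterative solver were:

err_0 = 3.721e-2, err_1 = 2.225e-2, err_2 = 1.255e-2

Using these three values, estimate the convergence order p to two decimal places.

1.11

p ≈ ln(err_2/err_1) / ln(err_1/err_0)
  = ln(1.255e-2/2.225e-2) / ln(2.225e-2/3.721e-2)
  = ln(0.564045) / ln(0.597958)
  = -0.57262 / -0.51423 ≈ 1.11355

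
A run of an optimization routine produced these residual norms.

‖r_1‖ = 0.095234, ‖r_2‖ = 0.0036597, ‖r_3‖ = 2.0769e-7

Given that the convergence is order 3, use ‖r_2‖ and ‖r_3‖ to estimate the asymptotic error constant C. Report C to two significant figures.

4.2

C ≈ ‖r_3‖ / ‖r_2‖^3
  = 2.0769e-7 / (0.0036597)^3
  = 2.0769e-7 / 4.90158e-08 ≈ 4.2372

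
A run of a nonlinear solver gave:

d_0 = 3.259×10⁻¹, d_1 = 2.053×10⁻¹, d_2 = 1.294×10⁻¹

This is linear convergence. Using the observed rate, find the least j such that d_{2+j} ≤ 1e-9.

41

Rate ρ ≈ d_2/d_1 = 1.294×10⁻¹/2.053×10⁻¹ = 0.6303.
After j more steps, d_{2+j} ≈ 1.294×10⁻¹·ρ^j; need ρ^j ≤ 1e-9/1.294×10⁻¹ = 7.72798e-09.
j ≥ ln(7.72798e-09)/ln(0.6303) = -18.6784/-0.46156 = 40.468.
So 41 more iterations are needed.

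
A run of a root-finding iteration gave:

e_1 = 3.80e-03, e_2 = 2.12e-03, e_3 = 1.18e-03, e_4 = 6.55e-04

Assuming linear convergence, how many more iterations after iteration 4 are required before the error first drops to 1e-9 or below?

23

Rate ρ ≈ e_4/e_3 = 6.55e-04/1.18e-03 = 0.5551.
After j more steps, e_{4+j} ≈ 6.55e-04·ρ^j; need ρ^j ≤ 1e-9/6.55e-04 = 1.52672e-06.
j ≥ ln(1.52672e-06)/ln(0.5551) = -13.3924/-0.58861 = 22.753.
So 23 more iterations are needed.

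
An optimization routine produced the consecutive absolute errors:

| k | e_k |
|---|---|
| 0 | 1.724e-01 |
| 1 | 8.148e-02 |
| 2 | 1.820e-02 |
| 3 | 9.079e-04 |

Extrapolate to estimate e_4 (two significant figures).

First estimate the order: p ≈ ln(e_3/e_2) / ln(e_2/e_1) = ln(9.079e-04/1.820e-02)/ln(1.820e-02/8.148e-02) = ln(0.0498846)/ln(0.223368) ≈ 2.0001.
Then e_4 ≈ e_3·(e_3/e_2)^p = 9.079e-04·(0.0498846)^2.0001 = 9.079e-04·0.00248773 ≈ 2.259e-06.

2.3e-6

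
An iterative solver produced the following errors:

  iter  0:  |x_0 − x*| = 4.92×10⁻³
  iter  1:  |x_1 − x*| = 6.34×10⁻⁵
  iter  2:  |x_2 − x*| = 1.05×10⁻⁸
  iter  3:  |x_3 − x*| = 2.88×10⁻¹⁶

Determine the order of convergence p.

2

Consecutive ratios: |x_3 − x*|/|x_2 − x*| = 2.88×10⁻¹⁶/1.05×10⁻⁸ = 2.74286e-08, |x_2 − x*|/|x_1 − x*| = 1.05×10⁻⁸/6.34×10⁻⁵ = 0.000165615.
p ≈ ln(2.74286e-08)/ln(0.000165615) = -17.4117/-8.7058 ≈ 2.00.
So the convergence is quadratic (order 2).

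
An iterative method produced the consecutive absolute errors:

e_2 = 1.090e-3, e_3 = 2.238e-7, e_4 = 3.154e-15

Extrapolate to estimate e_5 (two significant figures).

6.1e-32

First estimate the order: p ≈ ln(e_4/e_3) / ln(e_3/e_2) = ln(3.154e-15/2.238e-7)/ln(2.238e-7/1.090e-3) = ln(1.40929e-08)/ln(0.000205321) ≈ 2.1290.
Then e_5 ≈ e_4·(e_4/e_3)^p = 3.154e-15·(1.40929e-08)^2.1290 = 3.154e-15·1.92851e-17 ≈ 6.083e-32.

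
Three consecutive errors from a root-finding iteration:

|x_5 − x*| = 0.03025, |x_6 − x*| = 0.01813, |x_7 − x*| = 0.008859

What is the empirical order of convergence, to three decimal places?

p ≈ ln(|x_7 − x*|/|x_6 − x*|) / ln(|x_6 − x*|/|x_5 − x*|)
  = ln(0.008859/0.01813) / ln(0.01813/0.03025)
  = ln(0.488638) / ln(0.599339)
  = -0.716133 / -0.511928 ≈ 1.398894

1.399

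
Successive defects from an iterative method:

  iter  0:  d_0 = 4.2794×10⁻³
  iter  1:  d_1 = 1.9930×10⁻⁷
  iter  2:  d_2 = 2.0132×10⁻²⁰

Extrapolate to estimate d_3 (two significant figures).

First estimate the order: p ≈ ln(d_2/d_1) / ln(d_1/d_0) = ln(2.0132×10⁻²⁰/1.9930×10⁻⁷)/ln(1.9930×10⁻⁷/4.2794×10⁻³) = ln(1.01014e-13)/ln(4.65719e-05) ≈ 3.0000.
Then d_3 ≈ d_2·(d_2/d_1)^p = 2.0132×10⁻²⁰·(1.01014e-13)^3.0000 = 2.0132×10⁻²⁰·1.03073e-39 ≈ 2.075e-59.

2.1e-59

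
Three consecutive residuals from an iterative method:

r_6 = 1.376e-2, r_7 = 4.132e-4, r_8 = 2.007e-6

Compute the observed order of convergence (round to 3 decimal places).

p ≈ ln(r_8/r_7) / ln(r_7/r_6)
  = ln(2.007e-6/4.132e-4) / ln(4.132e-4/1.376e-2)
  = ln(0.00485721) / ln(0.0300291)
  = -5.327291 / -3.505588 ≈ 1.519657

1.520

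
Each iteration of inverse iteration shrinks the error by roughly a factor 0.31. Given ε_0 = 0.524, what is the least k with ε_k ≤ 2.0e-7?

13

After k steps, ε_k ≈ 0.524·0.31^k.
Need 0.31^k ≤ 2.0e-7/0.524 = 3.81679e-07.
k ≥ ln(3.81679e-07)/ln(0.31) = -14.7787/-1.17118 = 12.619.
Smallest integer k = 13.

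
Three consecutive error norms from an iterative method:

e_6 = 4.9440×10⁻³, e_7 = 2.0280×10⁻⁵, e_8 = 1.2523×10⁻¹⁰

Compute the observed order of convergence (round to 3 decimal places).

p ≈ ln(e_8/e_7) / ln(e_7/e_6)
  = ln(1.2523×10⁻¹⁰/2.0280×10⁻⁵) / ln(2.0280×10⁻⁵/4.9440×10⁻³)
  = ln(6.17505e-06) / ln(0.00410194)
  = -11.994994 / -5.496295 ≈ 2.182378

2.182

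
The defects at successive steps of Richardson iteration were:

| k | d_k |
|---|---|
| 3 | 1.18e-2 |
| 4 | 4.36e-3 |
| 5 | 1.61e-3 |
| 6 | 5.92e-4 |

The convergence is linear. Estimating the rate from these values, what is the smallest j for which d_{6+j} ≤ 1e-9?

14

Rate ρ ≈ d_6/d_5 = 5.92e-4/1.61e-3 = 0.3677.
After j more steps, d_{6+j} ≈ 5.92e-4·ρ^j; need ρ^j ≤ 1e-9/5.92e-4 = 1.68919e-06.
j ≥ ln(1.68919e-06)/ln(0.3677) = -13.2913/-1.00049 = 13.285.
So 14 more iterations are needed.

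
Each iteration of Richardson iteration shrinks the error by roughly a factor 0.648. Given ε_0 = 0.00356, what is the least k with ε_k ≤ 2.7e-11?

After k steps, ε_k ≈ 0.00356·0.648^k.
Need 0.648^k ≤ 2.7e-11/0.00356 = 7.58427e-09.
k ≥ ln(7.58427e-09)/ln(0.648) = -18.6972/-0.43386 = 43.095.
Smallest integer k = 44.

44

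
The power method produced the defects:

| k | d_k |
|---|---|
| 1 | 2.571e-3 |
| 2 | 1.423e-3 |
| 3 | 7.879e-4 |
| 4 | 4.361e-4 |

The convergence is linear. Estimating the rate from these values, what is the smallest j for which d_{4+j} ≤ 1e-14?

42

Rate ρ ≈ d_4/d_3 = 4.361e-4/7.879e-4 = 0.5535.
After j more steps, d_{4+j} ≈ 4.361e-4·ρ^j; need ρ^j ≤ 1e-14/4.361e-4 = 2.29305e-11.
j ≥ ln(2.29305e-11)/ln(0.5535) = -24.4986/-0.59149 = 41.418.
So 42 more iterations are needed.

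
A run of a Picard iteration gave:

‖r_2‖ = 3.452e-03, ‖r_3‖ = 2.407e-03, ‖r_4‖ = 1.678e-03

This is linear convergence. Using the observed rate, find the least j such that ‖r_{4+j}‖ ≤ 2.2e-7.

Rate ρ ≈ ‖r_4‖/‖r_3‖ = 1.678e-03/2.407e-03 = 0.6971.
After j more steps, ‖r_{4+j}‖ ≈ 1.678e-03·ρ^j; need ρ^j ≤ 2.2e-7/1.678e-03 = 0.000131108.
j ≥ ln(0.000131108)/ln(0.6971) = -8.9395/-0.36083 = 24.775.
So 25 more iterations are needed.

25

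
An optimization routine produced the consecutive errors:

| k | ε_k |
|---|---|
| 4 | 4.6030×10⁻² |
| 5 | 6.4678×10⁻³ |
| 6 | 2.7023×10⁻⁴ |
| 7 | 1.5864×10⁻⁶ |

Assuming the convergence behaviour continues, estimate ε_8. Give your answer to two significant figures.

3.9e-10

First estimate the order: p ≈ ln(ε_7/ε_6) / ln(ε_6/ε_5) = ln(1.5864×10⁻⁶/2.7023×10⁻⁴)/ln(2.7023×10⁻⁴/6.4678×10⁻³) = ln(0.00587055)/ln(0.0417808) ≈ 1.6180.
Then ε_8 ≈ ε_7·(ε_7/ε_6)^p = 1.5864×10⁻⁶·(0.00587055)^1.6180 = 1.5864×10⁻⁶·0.000245314 ≈ 3.892e-10.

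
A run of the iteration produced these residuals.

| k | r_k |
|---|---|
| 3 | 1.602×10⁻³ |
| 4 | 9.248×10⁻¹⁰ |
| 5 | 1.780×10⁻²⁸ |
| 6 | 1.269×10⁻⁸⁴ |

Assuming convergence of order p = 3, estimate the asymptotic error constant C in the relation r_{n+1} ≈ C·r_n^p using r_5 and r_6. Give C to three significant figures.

0.225

C ≈ r_6 / r_5^3
  = 1.269×10⁻⁸⁴ / (1.780×10⁻²⁸)^3
  = 1.269×10⁻⁸⁴ / 5.63975e-84 ≈ 0.22501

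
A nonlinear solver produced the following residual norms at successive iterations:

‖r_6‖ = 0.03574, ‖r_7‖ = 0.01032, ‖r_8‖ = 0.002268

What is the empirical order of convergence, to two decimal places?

1.22

p ≈ ln(‖r_8‖/‖r_7‖) / ln(‖r_7‖/‖r_6‖)
  = ln(0.002268/0.01032) / ln(0.01032/0.03574)
  = ln(0.219767) / ln(0.288752)
  = -1.51519 / -1.24219 ≈ 1.21977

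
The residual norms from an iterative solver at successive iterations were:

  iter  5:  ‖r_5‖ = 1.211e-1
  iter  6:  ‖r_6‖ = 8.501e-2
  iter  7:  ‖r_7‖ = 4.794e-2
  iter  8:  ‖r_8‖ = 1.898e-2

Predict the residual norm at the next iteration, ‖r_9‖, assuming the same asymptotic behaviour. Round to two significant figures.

First estimate the order: p ≈ ln(‖r_8‖/‖r_7‖) / ln(‖r_7‖/‖r_6‖) = ln(1.898e-2/4.794e-2)/ln(4.794e-2/8.501e-2) = ln(0.395912)/ln(0.563934) ≈ 1.6176.
Then ‖r_9‖ ≈ ‖r_8‖·(‖r_8‖/‖r_7‖)^p = 1.898e-2·(0.395912)^1.6176 = 1.898e-2·0.223396 ≈ 0.00424.

4.2e-3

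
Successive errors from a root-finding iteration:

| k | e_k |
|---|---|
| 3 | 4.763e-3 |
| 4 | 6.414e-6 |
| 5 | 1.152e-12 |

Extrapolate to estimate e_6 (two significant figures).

1.6e-28

First estimate the order: p ≈ ln(e_5/e_4) / ln(e_4/e_3) = ln(1.152e-12/6.414e-6)/ln(6.414e-6/4.763e-3) = ln(1.79607e-07)/ln(0.00134663) ≈ 2.3498.
Then e_6 ≈ e_5·(e_5/e_4)^p = 1.152e-12·(1.79607e-07)^2.3498 = 1.152e-12·1.40932e-16 ≈ 1.624e-28.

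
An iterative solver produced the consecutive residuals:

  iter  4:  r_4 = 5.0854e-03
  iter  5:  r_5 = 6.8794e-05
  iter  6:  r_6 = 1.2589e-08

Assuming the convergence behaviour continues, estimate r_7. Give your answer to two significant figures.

First estimate the order: p ≈ ln(r_6/r_5) / ln(r_5/r_4) = ln(1.2589e-08/6.8794e-05)/ln(6.8794e-05/5.0854e-03) = ln(0.000182996)/ln(0.0135277) ≈ 2.0000.
Then r_7 ≈ r_6·(r_6/r_5)^p = 1.2589e-08·(0.000182996)^2.0000 = 1.2589e-08·3.34875e-08 ≈ 4.216e-16.

4.2e-16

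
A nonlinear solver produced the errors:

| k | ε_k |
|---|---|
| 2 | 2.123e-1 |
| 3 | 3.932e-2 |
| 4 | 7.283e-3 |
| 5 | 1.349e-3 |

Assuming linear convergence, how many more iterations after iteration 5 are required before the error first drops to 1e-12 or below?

Rate ρ ≈ ε_5/ε_4 = 1.349e-3/7.283e-3 = 0.1852.
After j more steps, ε_{5+j} ≈ 1.349e-3·ρ^j; need ρ^j ≤ 1e-12/1.349e-3 = 7.4129e-10.
j ≥ ln(7.4129e-10)/ln(0.1852) = -21.0226/-1.68632 = 12.467.
So 13 more iterations are needed.

13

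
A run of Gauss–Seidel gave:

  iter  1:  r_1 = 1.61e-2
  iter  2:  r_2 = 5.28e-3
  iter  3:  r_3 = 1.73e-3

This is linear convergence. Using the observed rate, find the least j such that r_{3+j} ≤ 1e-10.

Rate ρ ≈ r_3/r_2 = 1.73e-3/5.28e-3 = 0.3277.
After j more steps, r_{3+j} ≈ 1.73e-3·ρ^j; need ρ^j ≤ 1e-10/1.73e-3 = 5.78035e-08.
j ≥ ln(5.78035e-08)/ln(0.3277) = -16.6662/-1.11566 = 14.938.
So 15 more iterations are needed.

15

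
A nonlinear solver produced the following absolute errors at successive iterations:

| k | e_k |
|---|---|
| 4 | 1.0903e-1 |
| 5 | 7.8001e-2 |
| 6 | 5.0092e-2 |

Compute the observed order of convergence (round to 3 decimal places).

p ≈ ln(e_6/e_5) / ln(e_5/e_4)
  = ln(5.0092e-2/7.8001e-2) / ln(7.8001e-2/1.0903e-1)
  = ln(0.642197) / ln(0.715409)
  = -0.442860 / -0.334901 ≈ 1.322361

1.322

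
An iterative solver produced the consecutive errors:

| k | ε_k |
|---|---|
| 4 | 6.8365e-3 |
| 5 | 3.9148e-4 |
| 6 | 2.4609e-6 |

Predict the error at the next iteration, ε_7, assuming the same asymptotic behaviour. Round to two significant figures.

First estimate the order: p ≈ ln(ε_6/ε_5) / ln(ε_5/ε_4) = ln(2.4609e-6/3.9148e-4)/ln(3.9148e-4/6.8365e-3) = ln(0.00628614)/ln(0.0572632) ≈ 1.7725.
Then ε_7 ≈ ε_6·(ε_6/ε_5)^p = 2.4609e-6·(0.00628614)^1.7725 = 2.4609e-6·0.000125209 ≈ 3.081e-10.

3.1e-10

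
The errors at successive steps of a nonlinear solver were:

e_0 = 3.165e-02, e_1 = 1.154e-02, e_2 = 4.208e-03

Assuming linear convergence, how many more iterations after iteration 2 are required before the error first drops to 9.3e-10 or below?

Rate ρ ≈ e_2/e_1 = 4.208e-03/1.154e-02 = 0.3646.
After j more steps, e_{2+j} ≈ 4.208e-03·ρ^j; need ρ^j ≤ 9.3e-10/4.208e-03 = 2.21008e-07.
j ≥ ln(2.21008e-07)/ln(0.3646) = -15.3251/-1.00895 = 15.189.
So 16 more iterations are needed.

16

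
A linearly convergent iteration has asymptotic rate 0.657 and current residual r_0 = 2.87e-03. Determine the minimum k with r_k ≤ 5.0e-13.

54

After k steps, r_k ≈ 2.87e-03·0.657^k.
Need 0.657^k ≤ 5.0e-13/2.87e-03 = 1.74216e-10.
k ≥ ln(1.74216e-10)/ln(0.657) = -22.4707/-0.42007 = 53.493.
Smallest integer k = 54.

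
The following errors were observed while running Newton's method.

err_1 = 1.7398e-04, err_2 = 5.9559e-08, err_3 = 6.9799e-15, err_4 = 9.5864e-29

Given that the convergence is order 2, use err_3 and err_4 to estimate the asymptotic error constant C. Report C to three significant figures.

1.97

C ≈ err_4 / err_3^2
  = 9.5864e-29 / (6.9799e-15)^2
  = 9.5864e-29 / 4.8719e-29 ≈ 1.9677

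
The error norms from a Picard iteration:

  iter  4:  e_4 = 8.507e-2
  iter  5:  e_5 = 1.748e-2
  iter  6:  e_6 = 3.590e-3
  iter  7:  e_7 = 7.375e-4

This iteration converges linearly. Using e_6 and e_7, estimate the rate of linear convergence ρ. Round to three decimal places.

ρ ≈ e_7/e_6 = 7.375e-4/3.590e-3 = 0.20543

0.205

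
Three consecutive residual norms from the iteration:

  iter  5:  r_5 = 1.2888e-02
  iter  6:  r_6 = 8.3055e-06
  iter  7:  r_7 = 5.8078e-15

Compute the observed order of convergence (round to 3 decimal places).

p ≈ ln(r_7/r_6) / ln(r_6/r_5)
  = ln(5.8078e-15/8.3055e-06) / ln(8.3055e-06/1.2888e-02)
  = ln(6.99272e-10) / ln(0.000644437)
  = -21.080981 / -7.347133 ≈ 2.869280

2.869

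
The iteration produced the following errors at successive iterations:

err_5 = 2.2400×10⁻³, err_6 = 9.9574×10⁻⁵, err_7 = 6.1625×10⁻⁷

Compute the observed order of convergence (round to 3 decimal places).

p ≈ ln(err_7/err_6) / ln(err_6/err_5)
  = ln(6.1625×10⁻⁷/9.9574×10⁻⁵) / ln(9.9574×10⁻⁵/2.2400×10⁻³)
  = ln(0.00618886) / ln(0.0444527)
  = -5.085004 / -3.113330 ≈ 1.633301

1.633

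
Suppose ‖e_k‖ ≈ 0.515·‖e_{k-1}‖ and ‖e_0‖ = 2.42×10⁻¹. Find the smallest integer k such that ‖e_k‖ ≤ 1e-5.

After k steps, ‖e_k‖ ≈ 2.42×10⁻¹·0.515^k.
Need 0.515^k ≤ 1e-5/2.42×10⁻¹ = 4.13223e-05.
k ≥ ln(4.13223e-05)/ln(0.515) = -10.0941/-0.66359 = 15.211.
Smallest integer k = 16.

16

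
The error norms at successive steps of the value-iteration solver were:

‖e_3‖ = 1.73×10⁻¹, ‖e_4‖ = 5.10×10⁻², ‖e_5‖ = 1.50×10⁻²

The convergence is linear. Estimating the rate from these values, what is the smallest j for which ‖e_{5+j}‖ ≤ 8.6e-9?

12

Rate ρ ≈ ‖e_5‖/‖e_4‖ = 1.50×10⁻²/5.10×10⁻² = 0.2941.
After j more steps, ‖e_{5+j}‖ ≈ 1.50×10⁻²·ρ^j; need ρ^j ≤ 8.6e-9/1.50×10⁻² = 5.73333e-07.
j ≥ ln(5.73333e-07)/ln(0.2941) = -14.3718/-1.22384 = 11.743.
So 12 more iterations are needed.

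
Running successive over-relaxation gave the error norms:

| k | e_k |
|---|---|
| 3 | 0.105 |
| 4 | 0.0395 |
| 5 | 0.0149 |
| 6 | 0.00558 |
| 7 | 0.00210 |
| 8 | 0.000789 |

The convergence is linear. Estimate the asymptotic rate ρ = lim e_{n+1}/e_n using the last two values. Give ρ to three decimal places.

0.376

ρ ≈ e_8/e_7 = 0.000789/0.00210 = 0.37571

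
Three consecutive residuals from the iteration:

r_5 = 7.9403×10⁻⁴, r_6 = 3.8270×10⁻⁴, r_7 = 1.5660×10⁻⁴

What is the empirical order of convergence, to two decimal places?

p ≈ ln(r_7/r_6) / ln(r_6/r_5)
  = ln(1.5660×10⁻⁴/3.8270×10⁻⁴) / ln(3.8270×10⁻⁴/7.9403×10⁻⁴)
  = ln(0.409198) / ln(0.481972)
  = -0.89356 / -0.72987 ≈ 1.22427

1.22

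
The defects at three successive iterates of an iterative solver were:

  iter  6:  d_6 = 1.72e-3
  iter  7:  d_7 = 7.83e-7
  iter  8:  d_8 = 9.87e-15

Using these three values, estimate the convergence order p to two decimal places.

2.36

p ≈ ln(d_8/d_7) / ln(d_7/d_6)
  = ln(9.87e-15/7.83e-7) / ln(7.83e-7/1.72e-3)
  = ln(1.26054e-08) / ln(0.000455233)
  = -18.18914 / -7.69470 ≈ 2.36385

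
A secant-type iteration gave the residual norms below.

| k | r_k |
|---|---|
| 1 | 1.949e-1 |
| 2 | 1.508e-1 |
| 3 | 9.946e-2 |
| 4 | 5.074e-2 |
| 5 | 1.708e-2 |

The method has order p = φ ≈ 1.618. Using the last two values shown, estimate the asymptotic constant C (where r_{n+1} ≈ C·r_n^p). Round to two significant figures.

C ≈ r_5 / r_4^1.618
  = 1.708e-2 / (5.074e-2)^1.618
  = 1.708e-2 / 0.00804002 ≈ 2.1244

2.1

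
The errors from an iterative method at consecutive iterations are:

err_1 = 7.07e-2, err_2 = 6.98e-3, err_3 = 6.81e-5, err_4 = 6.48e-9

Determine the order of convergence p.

Consecutive ratios: err_4/err_3 = 6.48e-9/6.81e-5 = 9.51542e-05, err_3/err_2 = 6.81e-5/6.98e-3 = 0.00975645.
p ≈ ln(9.51542e-05)/ln(0.00975645) = -9.2600/-4.6298 ≈ 2.00.
So the convergence is quadratic (order 2).

2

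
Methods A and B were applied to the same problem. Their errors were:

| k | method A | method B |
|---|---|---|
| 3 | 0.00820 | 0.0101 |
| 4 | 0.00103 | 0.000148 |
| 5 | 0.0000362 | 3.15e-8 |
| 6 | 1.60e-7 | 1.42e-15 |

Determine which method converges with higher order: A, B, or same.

B

Method A: p ≈ ln(1.60e-7/0.0000362)/ln(0.0000362/0.00103) ≈ 1.62.
Method B: p ≈ ln(1.42e-15/3.15e-8)/ln(3.15e-8/0.000148) ≈ 2.00.
Method B has the higher order (≈2.0 vs ≈1.6).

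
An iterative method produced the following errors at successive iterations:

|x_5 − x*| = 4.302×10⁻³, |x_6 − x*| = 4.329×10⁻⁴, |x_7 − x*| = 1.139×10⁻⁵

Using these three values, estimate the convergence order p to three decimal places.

p ≈ ln(|x_7 − x*|/|x_6 − x*|) / ln(|x_6 − x*|/|x_5 − x*|)
  = ln(1.139×10⁻⁵/4.329×10⁻⁴) / ln(4.329×10⁻⁴/4.302×10⁻³)
  = ln(0.0263109) / ln(0.100628)
  = -3.637772 / -2.296325 ≈ 1.584171

1.584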